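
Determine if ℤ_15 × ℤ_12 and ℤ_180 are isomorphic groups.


Comparing ℤ_15 × ℤ_12 and ℤ_180:
gcd(15,12) = 3 ≠ 1. Max element order in ℤ_15×ℤ_12 is lcm(15,12) = 60 < 180, so it has no element of order 180

No, ℤ_15 × ℤ_12 ≇ ℤ_180


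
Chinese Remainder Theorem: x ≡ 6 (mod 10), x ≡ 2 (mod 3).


m₁ = 10, m₂ = 3, gcd = 1, so CRT applies. M = m₁·m₂ = 30
Let M₁ = M/m₁ = 3, M₂ = M/m₂ = 10
Find y₁ ≡ M₁⁻¹ (mod m₁): 3⁻¹ ≡ 7 (mod 10)
Find y₂ ≡ M₂⁻¹ (mod m₂): 10⁻¹ ≡ 1 (mod 3)
x = a₁·M₁·y₁ + a₂·M₂·y₂ = 6·3·7 + 2·10·1 = 146
Reduce mod 30: x ≡ 26
Check: 26 mod 10 = 6 ✓, 26 mod 3 = 2 ✓

x ≡ 26 (mod 30)


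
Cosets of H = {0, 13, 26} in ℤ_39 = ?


H = {0, 13, 26}, |H| = 3
Number of cosets = |G|/|H| = 39/3 = 13
0 + H = {0, 13, 26}
1 + H = {1, 14, 27}
2 + H = {2, 15, 28}
3 + H = {3, 16, 29}
4 + H = {4, 17, 30}
5 + H = {5, 18, 31}
6 + H = {6, 19, 32}
7 + H = {7, 20, 33}
8 + H = {8, 21, 34}
9 + H = {9, 22, 35}
10 + H = {10, 23, 36}
11 + H = {11, 24, 37}
12 + H = {12, 25, 38}

Cosets: 0+H={0,13,26}; 1+H={1,14,27}; 2+H={2,15,28}; 3+H={3,16,29}; 4+H={4,17,30}; 5+H={5,18,31}; 6+H={6,19,32}; 7+H={7,20,33}; 8+H={8,21,34}; 9+H={9,22,35}; 10+H={10,23,36}; 11+H={11,24,37}; 12+H={12,25,38}


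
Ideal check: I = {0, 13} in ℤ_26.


Check ideal conditions for I = {0, 13} in ℤ_26:
(1) I is an additive subgroup? Yes
(2) For r ∈ ℤ_26 and a ∈ I: r·a ∈ I? Yes

Yes, I is an ideal of ℤ_26


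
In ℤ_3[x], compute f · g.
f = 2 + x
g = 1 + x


Expand and collect like terms; reduce coefficients mod 3:
x^0: 2·1 = 2 ≡ 2 (mod 3)
x^1: 2·1 + 1·1 = 3 ≡ 0 (mod 3)
x^2: 1·1 = 1 ≡ 1 (mod 3)
Result: 2 + x^2

f · g = 2 + x^2


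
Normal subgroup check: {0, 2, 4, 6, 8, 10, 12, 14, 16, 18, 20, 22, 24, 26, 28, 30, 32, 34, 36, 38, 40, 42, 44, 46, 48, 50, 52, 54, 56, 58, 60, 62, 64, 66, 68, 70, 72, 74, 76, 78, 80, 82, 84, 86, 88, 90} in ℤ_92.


H = {0, 2, 4, 6, 8, 10, 12, 14, 16, 18, 20, 22, 24, 26, 28, 30, 32, 34, 36, 38, 40, 42, 44, 46, 48, 50, 52, 54, 56, 58, 60, 62, 64, 66, 68, 70, 72, 74, 76, 78, 80, 82, 84, 86, 88, 90} in ℤ_92
ℤ_92 is abelian; every subgroup of an abelian group is normal

Yes, normal subgroup


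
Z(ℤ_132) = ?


Z(G) = {g ∈ G | gx = xg for all x ∈ G}
ℤ_132 is abelian, so Z(G) = G

Z(ℤ_132) = ℤ_132


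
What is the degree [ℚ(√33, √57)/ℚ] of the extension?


[ℚ(√33,√57):ℚ] = [ℚ(√33,√57):ℚ(√33)]·[ℚ(√33):ℚ] = 2·2 = 4

[ℚ(√33, √57)/ℚ] = 4


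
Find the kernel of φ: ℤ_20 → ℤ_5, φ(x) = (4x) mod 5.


Kernel = preimage of identity
ker(φ) = {x ∈ ℤ_20 : 4x ≡ 0 (mod 5)}. Since 5 | 20, φ is well-defined. The kernel is the cyclic subgroup ⟨5⟩ of ℤ_20 (order 4), i.e. {0, 5, 10, 15}

ker(φ) = {0, 5, 10, 15}


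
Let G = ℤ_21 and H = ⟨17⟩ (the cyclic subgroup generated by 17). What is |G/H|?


|⟨17⟩| = n / gcd(17, 21) = 21 / 1 = 21
H is normal (ℤ_21 is abelian).
|G/H| = |G| / |H| = 21 / 21 = 1

|G/H| = 1


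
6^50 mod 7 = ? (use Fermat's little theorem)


Fermat's little theorem: if p is prime and gcd(a,p)=1, then a^(p-1) ≡ 1 (mod p)
p = 7 is prime, gcd(6,7) = 1
Reduce exponent: 50 mod 6 = 2
So 6^50 ≡ 6^2 (mod 7)
6^2 mod 7 = 1

6^50 ≡ 1 (mod 7)


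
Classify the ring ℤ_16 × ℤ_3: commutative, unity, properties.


Direct product ring; commutative with unity (1,1); but (1,0)·(0,1) = (0,0) gives zero divisors, so not an integral domain
Commutative: Yes
Integral domain: No
Has unity: Yes

ℤ_16 × ℤ_3: Commutative=Yes, Unity=Yes


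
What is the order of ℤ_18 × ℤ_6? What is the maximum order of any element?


|ℤ_18 × ℤ_6| = 18 × 6 = 108
Max element order = lcm(18,6) = 18
Cyclic? No (gcd=6)

|ℤ_18×ℤ_6| = 108, max element order = 18


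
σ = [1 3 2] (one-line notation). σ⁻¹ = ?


To find σ⁻¹, swap domain and range:
σ(1) = 1 → σ⁻¹(1) = 1
σ(2) = 3 → σ⁻¹(3) = 2
σ(3) = 2 → σ⁻¹(2) = 3

σ⁻¹ = [1 3 2]


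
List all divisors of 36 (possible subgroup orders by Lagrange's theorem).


Lagrange's theorem: |H| divides |G|
|G| = 36
Divisors of 36: 1, 2, 3, 4, 6, 9, 12, 18, 36

Possible subgroup orders: {1, 2, 3, 4, 6, 9, 12, 18, 36}


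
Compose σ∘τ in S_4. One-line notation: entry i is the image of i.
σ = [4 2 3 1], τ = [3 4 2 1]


σ∘τ: apply τ first, then σ
1 →τ 3 →σ 3
2 →τ 4 →σ 1
3 →τ 2 →σ 2
4 →τ 1 →σ 4

σ∘τ = [3 1 2 4]


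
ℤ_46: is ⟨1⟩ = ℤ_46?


g generates ℤ_n iff gcd(g, n) = 1
gcd(1, 46) = 1
Since gcd = 1, 1 is a generator.

Yes, 1 generates ℤ_46


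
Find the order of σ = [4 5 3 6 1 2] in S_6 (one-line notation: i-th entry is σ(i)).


Cycle decomposition: (1 4 6 2 5)
Cycle lengths: 5
Order = lcm(5) = 5

ord(σ) = 5


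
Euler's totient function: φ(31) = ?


Factor n: 31 = 31
φ(n) = n · ∏(1 - 1/p) over distinct primes p | n
φ(31) = 31 · (1 - 1/31) = 30

φ(31) = 30


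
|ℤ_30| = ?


ℤ_n has n elements.

|ℤ_30| = 30


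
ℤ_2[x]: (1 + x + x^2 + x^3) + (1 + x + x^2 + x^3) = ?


Add coefficients mod 2:
x^0: 1 + 1 = 0 (mod 2)
x^1: 1 + 1 = 0 (mod 2)
x^2: 1 + 1 = 0 (mod 2)
x^3: 1 + 1 = 0 (mod 2)
Result: 0

f + g = 0


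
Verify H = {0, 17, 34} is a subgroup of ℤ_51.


Subgroup test for H = {0, 17, 34} in (ℤ_51, +):
(1) 0 ∈ H? Yes
(2) Closure: for all a,b ∈ H, (a+b) mod 51 ∈ H? Yes
(3) Inverses: for all a ∈ H, -a mod 51 ∈ H? Yes

Yes, H is a subgroup of ℤ_51


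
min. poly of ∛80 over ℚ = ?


∛80 satisfies x³ - 80 = 0, irreducible over ℚ (no rational root; 80 is not a perfect cube)

Minimal polynomial: x³ - 80


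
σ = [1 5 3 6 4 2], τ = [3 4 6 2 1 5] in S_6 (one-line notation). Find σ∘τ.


σ∘τ: apply τ first, then σ
1 →τ 3 →σ 3
2 →τ 4 →σ 6
3 →τ 6 →σ 2
4 →τ 2 →σ 5
5 →τ 1 →σ 1
6 →τ 5 →σ 4

σ∘τ = [3 6 2 5 1 4]


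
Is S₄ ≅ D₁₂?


Comparing S₄ and D₁₂:
S₄ has trivial center; D₁₂ has center {e, r⁶}

No, S₄ ≇ D₁₂


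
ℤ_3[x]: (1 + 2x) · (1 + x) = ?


Expand and collect like terms; reduce coefficients mod 3:
x^0: 1·1 = 1 ≡ 1 (mod 3)
x^1: 1·1 + 2·1 = 3 ≡ 0 (mod 3)
x^2: 2·1 = 2 ≡ 2 (mod 3)
Result: 1 + 2x^2

f · g = 1 + 2x^2


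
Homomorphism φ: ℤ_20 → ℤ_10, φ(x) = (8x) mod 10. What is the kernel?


Kernel = preimage of identity
ker(φ) = {x ∈ ℤ_20 : 8x ≡ 0 (mod 10)}. Since 10 | 20, φ is well-defined. The kernel is the cyclic subgroup ⟨5⟩ of ℤ_20 (order 4), i.e. {0, 5, 10, 15}

ker(φ) = {0, 5, 10, 15}


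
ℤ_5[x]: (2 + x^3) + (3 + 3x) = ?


Add coefficients mod 5:
x^0: 2 + 3 = 0 (mod 5)
x^1: 0 + 3 = 3 (mod 5)
x^2: 0 + 0 = 0 (mod 5)
x^3: 1 + 0 = 1 (mod 5)
Result: 3x + x^3

f + g = 3x + x^3


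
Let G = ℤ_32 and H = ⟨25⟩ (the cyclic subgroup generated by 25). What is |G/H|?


|⟨25⟩| = n / gcd(25, 32) = 32 / 1 = 32
H is normal (ℤ_32 is abelian).
|G/H| = |G| / |H| = 32 / 32 = 1

|G/H| = 1


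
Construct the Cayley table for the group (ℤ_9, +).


Elements: {0, 1, 2, 3, 4, 5, 6, 7, 8}
Operation: addition mod 9
Entry (a, b) = (a + b) mod 9

Cayley table:
  | 0 | 1 | 2 | 3 | 4 | 5 | 6 | 7 | 8
0 | 0 | 1 | 2 | 3 | 4 | 5 | 6 | 7 | 8
1 | 1 | 2 | 3 | 4 | 5 | 6 | 7 | 8 | 0
2 | 2 | 3 | 4 | 5 | 6 | 7 | 8 | 0 | 1
3 | 3 | 4 | 5 | 6 | 7 | 8 | 0 | 1 | 2
4 | 4 | 5 | 6 | 7 | 8 | 0 | 1 | 2 | 3
5 | 5 | 6 | 7 | 8 | 0 | 1 | 2 | 3 | 4
6 | 6 | 7 | 8 | 0 | 1 | 2 | 3 | 4 | 5
7 | 7 | 8 | 0 | 1 | 2 | 3 | 4 | 5 | 6
8 | 8 | 0 | 1 | 2 | 3 | 4 | 5 | 6 | 7


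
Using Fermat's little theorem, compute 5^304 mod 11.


Fermat's little theorem: if p is prime and gcd(a,p)=1, then a^(p-1) ≡ 1 (mod p)
p = 11 is prime, gcd(5,11) = 1
Reduce exponent: 304 mod 10 = 4
So 5^304 ≡ 5^4 (mod 11)
5^4 mod 11 = 9

5^304 ≡ 9 (mod 11)


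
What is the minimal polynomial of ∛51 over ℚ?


∛51 satisfies x³ - 51 = 0, irreducible over ℚ (no rational root; 51 is not a perfect cube)

Minimal polynomial: x³ - 51


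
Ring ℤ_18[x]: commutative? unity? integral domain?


ℤ_18 has zero divisors (2·9 ≡ 0), and these lift to constant zero divisors in ℤ_18[x]; so not an integral domain
Commutative: Yes
Integral domain: No
Has unity: Yes

ℤ_18[x]: Commutative=Yes, Unity=Yes


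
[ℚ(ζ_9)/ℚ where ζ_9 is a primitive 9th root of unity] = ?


[ℚ(ζ_n):ℚ] = deg Φ_n(x) = φ(n). Here φ(9) = 6

[ℚ(ζ_9)/ℚ where ζ_9 is a primitive 9th root of unity] = 6


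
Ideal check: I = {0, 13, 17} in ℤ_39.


Check ideal conditions for I = {0, 13, 17} in ℤ_39:
(1) I is an additive subgroup? No
(2) For r ∈ ℤ_39 and a ∈ I: r·a ∈ I? No  [counterexample: r=2, a=13, r·a mod 39 = 26 ∉ I]

No, I is not an ideal of ℤ_39


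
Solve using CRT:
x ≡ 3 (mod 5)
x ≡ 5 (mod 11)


m₁ = 5, m₂ = 11, gcd = 1, so CRT applies. M = m₁·m₂ = 55
Let M₁ = M/m₁ = 11, M₂ = M/m₂ = 5
Find y₁ ≡ M₁⁻¹ (mod m₁): 11⁻¹ ≡ 1 (mod 5)
Find y₂ ≡ M₂⁻¹ (mod m₂): 5⁻¹ ≡ 9 (mod 11)
x = a₁·M₁·y₁ + a₂·M₂·y₂ = 3·11·1 + 5·5·9 = 258
Reduce mod 55: x ≡ 38
Check: 38 mod 5 = 3 ✓, 38 mod 11 = 5 ✓

x ≡ 38 (mod 55)


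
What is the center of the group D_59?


Z(G) = {g ∈ G | gx = xg for all x ∈ G}
For odd n, Z(D_n) = {e}: no nontrivial rotation commutes with all reflections

Z(D_59) = {e}


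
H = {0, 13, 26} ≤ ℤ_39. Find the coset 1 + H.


1 + H = {1 + h (mod 39) : h ∈ H}
1+0=1, 1+13=14, 1+26=27

1 + H = {1, 14, 27}


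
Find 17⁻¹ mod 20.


Use the extended Euclidean algorithm to write 1 = 17·s + 20·t; then s mod 20 is the inverse.
Euclidean algorithm:
  17 = 0·20 + 17
  20 = 1·17 + 3
  17 = 5·3 + 2
  3 = 1·2 + 1
  2 = 2·1 + 0
gcd(17,20) = 1
Back-substitution gives: 17·(-7) + 20·(6) = 1
So 17⁻¹ ≡ -7 ≡ 13 (mod 20)
Check: 17 × 13 = 221 ≡ 1 (mod 20) ✓

17⁻¹ ≡ 13 (mod 20)


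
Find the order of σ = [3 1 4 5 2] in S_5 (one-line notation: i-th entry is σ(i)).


Cycle decomposition: (1 3 4 5 2)
Cycle lengths: 5
Order = lcm(5) = 5

ord(σ) = 5


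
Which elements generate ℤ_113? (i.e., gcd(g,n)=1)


g generates ℤ_n iff gcd(g,n) = 1
Prime factors of 113: 113
Generators are g ∈ {1,...,112} not divisible by any of these primes.
Generators: {1, 2, 3, 4, 5, 6, 7, 8, 9, 10, 11, 12, 13, 14, 15, 16, 17, 18, 19, 20, 21, 22, 23, 24, 25, 26, 27, 28, 29, 30, 31, 32, 33, 34, 35, 36, 37, 38, 39, 40, 41, 42, 43, 44, 45, 46, 47, 48, 49, 50, 51, 52, 53, 54, 55, 56, 57, 58, 59, 60, 61, 62, 63, 64, 65, 66, 67, 68, 69, 70, 71, 72, 73, 74, 75, 76, 77, 78, 79, 80, 81, 82, 83, 84, 85, 86, 87, 88, 89, 90, 91, 92, 93, 94, 95, 96, 97, 98, 99, 100, 101, 102, 103, 104, 105, 106, 107, 108, 109, 110, 111, 112}
Number of generators = φ(113) = 112

Generators of ℤ_113 = {1, 2, 3, 4, 5, 6, 7, 8, 9, 10, 11, 12, 13, 14, 15, 16, 17, 18, 19, 20, 21, 22, 23, 24, 25, 26, 27, 28, 29, 30, 31, 32, 33, 34, 35, 36, 37, 38, 39, 40, 41, 42, 43, 44, 45, 46, 47, 48, 49, 50, 51, 52, 53, 54, 55, 56, 57, 58, 59, 60, 61, 62, 63, 64, 65, 66, 67, 68, 69, 70, 71, 72, 73, 74, 75, 76, 77, 78, 79, 80, 81, 82, 83, 84, 85, 86, 87, 88, 89, 90, 91, 92, 93, 94, 95, 96, 97, 98, 99, 100, 101, 102, 103, 104, 105, 106, 107, 108, 109, 110, 111, 112}


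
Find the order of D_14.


|D_n| = 2n (n rotations and n reflections)
|D_14| = 2×14 = 28

|D_14| = 28


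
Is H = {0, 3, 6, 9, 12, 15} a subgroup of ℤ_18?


Subgroup test for H = {0, 3, 6, 9, 12, 15} in (ℤ_18, +):
(1) 0 ∈ H? Yes
(2) Closure: for all a,b ∈ H, (a+b) mod 18 ∈ H? Yes
(3) Inverses: for all a ∈ H, -a mod 18 ∈ H? Yes

Yes, H is a subgroup of ℤ_18


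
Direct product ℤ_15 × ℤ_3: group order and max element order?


|ℤ_15 × ℤ_3| = 15 × 3 = 45
Max element order = lcm(15,3) = 15
Cyclic? No (gcd=3)

|ℤ_15×ℤ_3| = 45, max element order = 15


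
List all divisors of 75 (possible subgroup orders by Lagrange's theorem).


Lagrange's theorem: |H| divides |G|
|G| = 75
Divisors of 75: 1, 3, 5, 15, 25, 75

Possible subgroup orders: {1, 3, 5, 15, 25, 75}


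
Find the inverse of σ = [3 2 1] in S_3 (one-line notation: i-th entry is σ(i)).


To find σ⁻¹, swap domain and range:
σ(1) = 3 → σ⁻¹(3) = 1
σ(2) = 2 → σ⁻¹(2) = 2
σ(3) = 1 → σ⁻¹(1) = 3

σ⁻¹ = [3 2 1]


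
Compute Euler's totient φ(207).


Factor n: 207 = 3^2 × 23
φ(n) = n · ∏(1 - 1/p) over distinct primes p | n
φ(207) = 207 · (1 - 1/3) · (1 - 1/23) = 132

φ(207) = 132


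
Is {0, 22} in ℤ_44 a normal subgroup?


H = {0, 22} in ℤ_44
ℤ_44 is abelian; every subgroup of an abelian group is normal

Yes, normal subgroup


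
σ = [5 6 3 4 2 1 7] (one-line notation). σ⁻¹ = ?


To find σ⁻¹, swap domain and range:
σ(1) = 5 → σ⁻¹(5) = 1
σ(2) = 6 → σ⁻¹(6) = 2
σ(3) = 3 → σ⁻¹(3) = 3
σ(4) = 4 → σ⁻¹(4) = 4
σ(5) = 2 → σ⁻¹(2) = 5
σ(6) = 1 → σ⁻¹(1) = 6
σ(7) = 7 → σ⁻¹(7) = 7

σ⁻¹ = [6 5 3 4 1 2 7]


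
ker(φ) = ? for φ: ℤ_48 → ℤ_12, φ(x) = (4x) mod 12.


Kernel = preimage of identity
ker(φ) = {x ∈ ℤ_48 : 4x ≡ 0 (mod 12)}. Since 12 | 48, φ is well-defined. The kernel is the cyclic subgroup ⟨3⟩ of ℤ_48 (order 16), i.e. {0, 3, 6, 9, 12, 15, 18, 21, 24, 27, 30, 33, 36, 39, 42, 45}

ker(φ) = {0, 3, 6, 9, 12, 15, 18, 21, 24, 27, 30, 33, 36, 39, 42, 45}


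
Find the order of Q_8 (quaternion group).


Q_8 = {±1, ±i, ±j, ±k}
|Q_8| = 8

|Q_8 (quaternion group)| = 8


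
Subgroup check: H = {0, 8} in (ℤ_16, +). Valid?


Subgroup test for H = {0, 8} in (ℤ_16, +):
(1) 0 ∈ H? Yes
(2) Closure: for all a,b ∈ H, (a+b) mod 16 ∈ H? Yes
(3) Inverses: for all a ∈ H, -a mod 16 ∈ H? Yes

Yes, H is a subgroup of ℤ_16


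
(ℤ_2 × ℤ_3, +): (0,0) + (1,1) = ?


Operation: componentwise addition mod (2, 3)
(0,0) + (1,1) = ((a₁+b₁) mod 2, (a₂+b₂) mod 3) with a = (0,0), b = (1,1)

(0,0) + (1,1) = (1,1)


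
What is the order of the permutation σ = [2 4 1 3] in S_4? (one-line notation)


Cycle decomposition: (1 2 4 3)
Cycle lengths: 4
Order = lcm(4) = 4

ord(σ) = 4


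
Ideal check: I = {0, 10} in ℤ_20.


Check ideal conditions for I = {0, 10} in ℤ_20:
(1) I is an additive subgroup? Yes
(2) For r ∈ ℤ_20 and a ∈ I: r·a ∈ I? Yes

Yes, I is an ideal of ℤ_20


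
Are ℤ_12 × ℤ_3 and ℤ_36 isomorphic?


Comparing ℤ_12 × ℤ_3 and ℤ_36:
gcd(12,3) = 3 ≠ 1. Max element order in ℤ_12×ℤ_3 is lcm(12,3) = 12 < 36, so it has no element of order 36

No, ℤ_12 × ℤ_3 ≇ ℤ_36


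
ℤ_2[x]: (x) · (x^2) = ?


Expand and collect like terms; reduce coefficients mod 2:
x^0: 0·0 = 0 ≡ 0 (mod 2)
x^1: 0·0 + 1·0 = 0 ≡ 0 (mod 2)
x^2: 0·1 + 1·0 = 0 ≡ 0 (mod 2)
x^3: 1·1 = 1 ≡ 1 (mod 2)
Result: x^3

f · g = x^3


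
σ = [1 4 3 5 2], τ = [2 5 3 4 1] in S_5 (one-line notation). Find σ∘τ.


σ∘τ: apply τ first, then σ
1 →τ 2 →σ 4
2 →τ 5 →σ 2
3 →τ 3 →σ 3
4 →τ 4 →σ 5
5 →τ 1 →σ 1

σ∘τ = [4 2 3 5 1]


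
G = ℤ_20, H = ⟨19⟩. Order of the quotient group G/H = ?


|⟨19⟩| = n / gcd(19, 20) = 20 / 1 = 20
H is normal (ℤ_20 is abelian).
|G/H| = |G| / |H| = 20 / 20 = 1

|G/H| = 1


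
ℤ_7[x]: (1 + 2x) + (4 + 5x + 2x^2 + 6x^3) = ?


Add coefficients mod 7:
x^0: 1 + 4 = 5 (mod 7)
x^1: 2 + 5 = 0 (mod 7)
x^2: 0 + 2 = 2 (mod 7)
x^3: 0 + 6 = 6 (mod 7)
Result: 5 + 2x^2 + 6x^3

f + g = 5 + 2x^2 + 6x^3


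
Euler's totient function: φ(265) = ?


Factor n: 265 = 5 × 53
φ(n) = n · ∏(1 - 1/p) over distinct primes p | n
φ(265) = 265 · (1 - 1/5) · (1 - 1/53) = 208

φ(265) = 208


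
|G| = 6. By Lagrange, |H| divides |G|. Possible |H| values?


Lagrange's theorem: |H| divides |G|
|G| = 6
Divisors of 6: 1, 2, 3, 6

Possible subgroup orders: {1, 2, 3, 6}


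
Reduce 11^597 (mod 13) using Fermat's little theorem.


Fermat's little theorem: if p is prime and gcd(a,p)=1, then a^(p-1) ≡ 1 (mod p)
p = 13 is prime, gcd(11,13) = 1
Reduce exponent: 597 mod 12 = 9
So 11^597 ≡ 11^9 (mod 13)
11^9 mod 13 = 8

11^597 ≡ 8 (mod 13)


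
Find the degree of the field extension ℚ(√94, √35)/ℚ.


[ℚ(√94,√35):ℚ] = [ℚ(√94,√35):ℚ(√94)]·[ℚ(√94):ℚ] = 2·2 = 4

[ℚ(√94, √35)/ℚ] = 4


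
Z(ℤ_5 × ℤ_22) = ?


Z(G) = {g ∈ G | gx = xg for all x ∈ G}
Direct product of abelian groups is abelian, so Z(G) = G

Z(ℤ_5 × ℤ_22) = ℤ_5 × ℤ_22


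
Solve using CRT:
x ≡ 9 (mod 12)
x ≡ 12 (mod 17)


m₁ = 12, m₂ = 17, gcd = 1, so CRT applies. M = m₁·m₂ = 204
Let M₁ = M/m₁ = 17, M₂ = M/m₂ = 12
Find y₁ ≡ M₁⁻¹ (mod m₁): 17⁻¹ ≡ 5 (mod 12)
Find y₂ ≡ M₂⁻¹ (mod m₂): 12⁻¹ ≡ 10 (mod 17)
x = a₁·M₁·y₁ + a₂·M₂·y₂ = 9·17·5 + 12·12·10 = 2205
Reduce mod 204: x ≡ 165
Check: 165 mod 12 = 9 ✓, 165 mod 17 = 12 ✓

x ≡ 165 (mod 204)


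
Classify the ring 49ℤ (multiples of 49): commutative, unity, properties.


49ℤ is a commutative ring under +,× but has no multiplicative identity (1 ∉ 49ℤ); it has no zero divisors, but without unity it is not an integral domain
Commutative: Yes
Integral domain: No
Has unity: No

49ℤ (multiples of 49): Commutative=Yes, Unity=No


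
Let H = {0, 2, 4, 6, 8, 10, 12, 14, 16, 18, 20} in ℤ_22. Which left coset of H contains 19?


19 + H = {19 + h (mod 22) : h ∈ H}
19+0=19, 19+2=21, 19+4=1, 19+6=3, 19+8=5, 19+10=7, 19+12=9, 19+14=11, 19+16=13, 19+18=15, 19+20=17
19 + H = {1, 3, 5, 7, 9, 11, 13, 15, 17, 19, 21} = 1 + H

19 + H = {1, 3, 5, 7, 9, 11, 13, 15, 17, 19, 21}


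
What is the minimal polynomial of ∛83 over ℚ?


∛83 satisfies x³ - 83 = 0, irreducible over ℚ (no rational root; 83 is not a perfect cube)

Minimal polynomial: x³ - 83


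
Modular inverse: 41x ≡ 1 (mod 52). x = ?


Use the extended Euclidean algorithm to write 1 = 41·s + 52·t; then s mod 52 is the inverse.
Euclidean algorithm:
  41 = 0·52 + 41
  52 = 1·41 + 11
  41 = 3·11 + 8
  11 = 1·8 + 3
  8 = 2·3 + 2
  3 = 1·2 + 1
  2 = 2·1 + 0
gcd(41,52) = 1
Back-substitution gives: 41·(-19) + 52·(15) = 1
So 41⁻¹ ≡ -19 ≡ 33 (mod 52)
Check: 41 × 33 = 1353 ≡ 1 (mod 52) ✓

41⁻¹ ≡ 33 (mod 52)


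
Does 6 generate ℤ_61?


g generates ℤ_n iff gcd(g, n) = 1
gcd(6, 61) = 1
Since gcd = 1, 6 is a generator.

Yes, 6 generates ℤ_61


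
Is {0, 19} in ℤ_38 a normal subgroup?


H = {0, 19} in ℤ_38
ℤ_38 is abelian; every subgroup of an abelian group is normal

Yes, normal subgroup


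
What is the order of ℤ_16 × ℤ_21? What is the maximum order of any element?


|ℤ_16 × ℤ_21| = 16 × 21 = 336
Max element order = lcm(16,21) = 336
Cyclic? Yes (gcd=1)

|ℤ_16×ℤ_21| = 336, max element order = 336


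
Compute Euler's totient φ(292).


Factor n: 292 = 2^2 × 73
φ(n) = n · ∏(1 - 1/p) over distinct primes p | n
φ(292) = 292 · (1 - 1/2) · (1 - 1/73) = 144

φ(292) = 144


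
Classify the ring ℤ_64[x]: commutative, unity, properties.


ℤ_64 has zero divisors (2·32 ≡ 0), and these lift to constant zero divisors in ℤ_64[x]; so not an integral domain
Commutative: Yes
Integral domain: No
Has unity: Yes

ℤ_64[x]: Commutative=Yes, Unity=Yes


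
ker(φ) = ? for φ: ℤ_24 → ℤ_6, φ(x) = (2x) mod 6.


Kernel = preimage of identity
ker(φ) = {x ∈ ℤ_24 : 2x ≡ 0 (mod 6)}. Since 6 | 24, φ is well-defined. The kernel is the cyclic subgroup ⟨3⟩ of ℤ_24 (order 8), i.e. {0, 3, 6, 9, 12, 15, 18, 21}

ker(φ) = {0, 3, 6, 9, 12, 15, 18, 21}


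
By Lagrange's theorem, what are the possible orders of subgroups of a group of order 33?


Lagrange's theorem: |H| divides |G|
|G| = 33
Divisors of 33: 1, 3, 11, 33

Possible subgroup orders: {1, 3, 11, 33}


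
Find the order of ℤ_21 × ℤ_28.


|A × B| = |A| · |B|
|ℤ_21 × ℤ_28| = 21 × 28 = 588

|ℤ_21 × ℤ_28| = 588


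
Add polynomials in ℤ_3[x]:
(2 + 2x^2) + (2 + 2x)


Add coefficients mod 3:
x^0: 2 + 2 = 1 (mod 3)
x^1: 0 + 2 = 2 (mod 3)
x^2: 2 + 0 = 2 (mod 3)
Result: 1 + 2x + 2x^2

f + g = 1 + 2x + 2x^2


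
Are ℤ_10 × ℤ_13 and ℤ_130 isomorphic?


Comparing ℤ_10 × ℤ_13 and ℤ_130:
gcd(10,13) = 1, so ℤ_10 × ℤ_13 ≅ ℤ_130 (CRT)

Yes, ℤ_10 × ℤ_13 ≅ ℤ_130


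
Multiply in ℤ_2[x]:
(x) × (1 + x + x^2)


Expand and collect like terms; reduce coefficients mod 2:
x^0: 0·1 = 0 ≡ 0 (mod 2)
x^1: 0·1 + 1·1 = 1 ≡ 1 (mod 2)
x^2: 0·1 + 1·1 = 1 ≡ 1 (mod 2)
x^3: 1·1 = 1 ≡ 1 (mod 2)
Result: x + x^2 + x^3

f · g = x + x^2 + x^3


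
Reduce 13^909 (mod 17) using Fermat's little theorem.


Fermat's little theorem: if p is prime and gcd(a,p)=1, then a^(p-1) ≡ 1 (mod p)
p = 17 is prime, gcd(13,17) = 1
Reduce exponent: 909 mod 16 = 13
So 13^909 ≡ 13^13 (mod 17)
13^13 mod 17 = 13

13^909 ≡ 13 (mod 17)


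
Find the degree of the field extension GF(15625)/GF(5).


GF(15625) = GF(5^6), so the extension degree is 6

[GF(15625)/GF(5)] = 6


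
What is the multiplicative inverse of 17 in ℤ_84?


Use the extended Euclidean algorithm to write 1 = 17·s + 84·t; then s mod 84 is the inverse.
Euclidean algorithm:
  17 = 0·84 + 17
  84 = 4·17 + 16
  17 = 1·16 + 1
  16 = 16·1 + 0
gcd(17,84) = 1
Back-substitution gives: 17·(5) + 84·(-1) = 1
So 17⁻¹ ≡ 5 ≡ 5 (mod 84)
Check: 17 × 5 = 85 ≡ 1 (mod 84) ✓

17⁻¹ ≡ 5 (mod 84)


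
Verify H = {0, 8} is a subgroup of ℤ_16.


Subgroup test for H = {0, 8} in (ℤ_16, +):
(1) 0 ∈ H? Yes
(2) Closure: for all a,b ∈ H, (a+b) mod 16 ∈ H? Yes
(3) Inverses: for all a ∈ H, -a mod 16 ∈ H? Yes

Yes, H is a subgroup of ℤ_16


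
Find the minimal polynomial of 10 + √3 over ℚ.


Let α = 10 + √3. Then α - 10 = √3, so (α - 10)² = 3, giving α² - 20α + 97 = 0. Degree 2 and α ∉ ℚ, so this is the minimal polynomial.

Minimal polynomial: x² - 20x + 97


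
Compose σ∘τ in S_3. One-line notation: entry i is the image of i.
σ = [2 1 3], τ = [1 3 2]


σ∘τ: apply τ first, then σ
1 →τ 1 →σ 2
2 →τ 3 →σ 3
3 →τ 2 →σ 1

σ∘τ = [2 3 1]


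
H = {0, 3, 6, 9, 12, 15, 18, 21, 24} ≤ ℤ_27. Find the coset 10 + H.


10 + H = {10 + h (mod 27) : h ∈ H}
10+0=10, 10+3=13, 10+6=16, 10+9=19, 10+12=22, 10+15=25, 10+18=1, 10+21=4, 10+24=7
10 + H = {1, 4, 7, 10, 13, 16, 19, 22, 25} = 1 + H

10 + H = {1, 4, 7, 10, 13, 16, 19, 22, 25}


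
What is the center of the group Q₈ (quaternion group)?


Z(G) = {g ∈ G | gx = xg for all x ∈ G}
In Q₈ = {±1, ±i, ±j, ±k}, only ±1 commute with every element

Z(Q₈ (quaternion group)) = {1, -1}


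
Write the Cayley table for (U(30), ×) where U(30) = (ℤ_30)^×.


Elements: {1, 7, 11, 13, 17, 19, 23, 29}
Operation: multiplication mod 30
Entry (a, b) = (a × b) mod 30

Cayley table:
   |  1 |  7 | 11 | 13 | 17 | 19 | 23 | 29
 1 |  1 |  7 | 11 | 13 | 17 | 19 | 23 | 29
 7 |  7 | 19 | 17 |  1 | 29 | 13 | 11 | 23
11 | 11 | 17 |  1 | 23 |  7 | 29 | 13 | 19
13 | 13 |  1 | 23 | 19 | 11 |  7 | 29 | 17
17 | 17 | 29 |  7 | 11 | 19 | 23 |  1 | 13
19 | 19 | 13 | 29 |  7 | 23 |  1 | 17 | 11
23 | 23 | 11 | 13 | 29 |  1 | 17 | 19 |  7
29 | 29 | 23 | 19 | 17 | 13 | 11 |  7 |  1


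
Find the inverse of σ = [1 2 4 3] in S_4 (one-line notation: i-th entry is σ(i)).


To find σ⁻¹, swap domain and range:
σ(1) = 1 → σ⁻¹(1) = 1
σ(2) = 2 → σ⁻¹(2) = 2
σ(3) = 4 → σ⁻¹(4) = 3
σ(4) = 3 → σ⁻¹(3) = 4

σ⁻¹ = [1 2 4 3]


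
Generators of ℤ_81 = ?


g generates ℤ_n iff gcd(g,n) = 1
Prime factors of 81: 3
Generators are g ∈ {1,...,80} not divisible by any of these primes.
Generators: {1, 2, 4, 5, 7, 8, 10, 11, 13, 14, 16, 17, 19, 20, 22, 23, 25, 26, 28, 29, 31, 32, 34, 35, 37, 38, 40, 41, 43, 44, 46, 47, 49, 50, 52, 53, 55, 56, 58, 59, 61, 62, 64, 65, 67, 68, 70, 71, 73, 74, 76, 77, 79, 80}
Number of generators = φ(81) = 54

Generators of ℤ_81 = {1, 2, 4, 5, 7, 8, 10, 11, 13, 14, 16, 17, 19, 20, 22, 23, 25, 26, 28, 29, 31, 32, 34, 35, 37, 38, 40, 41, 43, 44, 46, 47, 49, 50, 52, 53, 55, 56, 58, 59, 61, 62, 64, 65, 67, 68, 70, 71, 73, 74, 76, 77, 79, 80}


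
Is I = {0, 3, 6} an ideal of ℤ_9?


Check ideal conditions for I = {0, 3, 6} in ℤ_9:
(1) I is an additive subgroup? Yes
(2) For r ∈ ℤ_9 and a ∈ I: r·a ∈ I? Yes

Yes, I is an ideal of ℤ_9


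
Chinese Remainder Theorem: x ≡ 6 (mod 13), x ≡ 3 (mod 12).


m₁ = 13, m₂ = 12, gcd = 1, so CRT applies. M = m₁·m₂ = 156
Let M₁ = M/m₁ = 12, M₂ = M/m₂ = 13
Find y₁ ≡ M₁⁻¹ (mod m₁): 12⁻¹ ≡ 12 (mod 13)
Find y₂ ≡ M₂⁻¹ (mod m₂): 13⁻¹ ≡ 1 (mod 12)
x = a₁·M₁·y₁ + a₂·M₂·y₂ = 6·12·12 + 3·13·1 = 903
Reduce mod 156: x ≡ 123
Check: 123 mod 13 = 6 ✓, 123 mod 12 = 3 ✓

x ≡ 123 (mod 156)


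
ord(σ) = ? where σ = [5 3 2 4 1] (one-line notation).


Cycle decomposition: (1 5) (2 3)
Cycle lengths: 2, 2
Order = lcm(2, 2) = 2

ord(σ) = 2


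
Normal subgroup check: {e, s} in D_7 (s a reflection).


H = {e, s} in D_7 (s a reflection)
r·s·r⁻¹ = sr⁻² ≠ s for n ≥ 3, so {e, s} is not closed under conjugation

No, not a normal subgroup


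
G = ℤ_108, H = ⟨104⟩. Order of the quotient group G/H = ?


|⟨104⟩| = n / gcd(104, 108) = 108 / 4 = 27
H is normal (ℤ_108 is abelian).
|G/H| = |G| / |H| = 108 / 27 = 4

|G/H| = 4


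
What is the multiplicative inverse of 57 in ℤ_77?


Use the extended Euclidean algorithm to write 1 = 57·s + 77·t; then s mod 77 is the inverse.
Euclidean algorithm:
  57 = 0·77 + 57
  77 = 1·57 + 20
  57 = 2·20 + 17
  20 = 1·17 + 3
  17 = 5·3 + 2
  3 = 1·2 + 1
  2 = 2·1 + 0
gcd(57,77) = 1
Back-substitution gives: 57·(-27) + 77·(20) = 1
So 57⁻¹ ≡ -27 ≡ 50 (mod 77)
Check: 57 × 50 = 2850 ≡ 1 (mod 77) ✓

57⁻¹ ≡ 50 (mod 77)


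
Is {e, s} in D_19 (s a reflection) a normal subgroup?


H = {e, s} in D_19 (s a reflection)
r·s·r⁻¹ = sr⁻² ≠ s for n ≥ 3, so {e, s} is not closed under conjugation

No, not a normal subgroup


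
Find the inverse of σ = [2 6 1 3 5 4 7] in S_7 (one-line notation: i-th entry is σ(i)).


To find σ⁻¹, swap domain and range:
σ(1) = 2 → σ⁻¹(2) = 1
σ(2) = 6 → σ⁻¹(6) = 2
σ(3) = 1 → σ⁻¹(1) = 3
σ(4) = 3 → σ⁻¹(3) = 4
σ(5) = 5 → σ⁻¹(5) = 5
σ(6) = 4 → σ⁻¹(4) = 6
σ(7) = 7 → σ⁻¹(7) = 7

σ⁻¹ = [3 1 4 6 5 2 7]


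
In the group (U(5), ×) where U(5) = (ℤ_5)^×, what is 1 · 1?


Operation: multiplication mod 5
1 · 1 = (a × b) mod 5 with a = 1, b = 1

1 · 1 = 1


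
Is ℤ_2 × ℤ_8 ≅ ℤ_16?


Comparing ℤ_2 × ℤ_8 and ℤ_16:
gcd(2,8) = 2 ≠ 1. Max element order in ℤ_2×ℤ_8 is lcm(2,8) = 8 < 16, so it has no element of order 16

No, ℤ_2 × ℤ_8 ≇ ℤ_16


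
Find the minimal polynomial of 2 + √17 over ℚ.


Let α = 2 + √17. Then α - 2 = √17, so (α - 2)² = 17, giving α² - 4α - 13 = 0. Degree 2 and α ∉ ℚ, so this is the minimal polynomial.

Minimal polynomial: x² - 4x - 13


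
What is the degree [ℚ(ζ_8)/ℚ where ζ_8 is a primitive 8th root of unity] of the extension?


[ℚ(ζ_n):ℚ] = deg Φ_n(x) = φ(n). Here φ(8) = 4

[ℚ(ζ_8)/ℚ where ζ_8 is a primitive 8th root of unity] = 4


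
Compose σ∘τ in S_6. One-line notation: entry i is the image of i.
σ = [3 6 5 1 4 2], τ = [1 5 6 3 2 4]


σ∘τ: apply τ first, then σ
1 →τ 1 →σ 3
2 →τ 5 →σ 4
3 →τ 6 →σ 2
4 →τ 3 →σ 5
5 →τ 2 →σ 6
6 →τ 4 →σ 1

σ∘τ = [3 4 2 5 6 1]


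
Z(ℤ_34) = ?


Z(G) = {g ∈ G | gx = xg for all x ∈ G}
ℤ_34 is abelian, so Z(G) = G

Z(ℤ_34) = ℤ_34


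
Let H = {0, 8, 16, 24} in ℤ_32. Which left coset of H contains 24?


24 + H = {24 + h (mod 32) : h ∈ H}
24+0=24, 24+8=0, 24+16=8, 24+24=16
24 + H = {0, 8, 16, 24} = 0 + H

24 + H = {0, 8, 16, 24}


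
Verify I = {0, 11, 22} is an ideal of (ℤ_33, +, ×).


Check ideal conditions for I = {0, 11, 22} in ℤ_33:
(1) I is an additive subgroup? Yes
(2) For r ∈ ℤ_33 and a ∈ I: r·a ∈ I? Yes

Yes, I is an ideal of ℤ_33


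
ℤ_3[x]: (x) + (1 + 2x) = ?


Add coefficients mod 3:
x^0: 0 + 1 = 1 (mod 3)
x^1: 1 + 2 = 0 (mod 3)
Result: 1

f + g = 1


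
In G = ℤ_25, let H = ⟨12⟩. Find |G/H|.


|⟨12⟩| = n / gcd(12, 25) = 25 / 1 = 25
H is normal (ℤ_25 is abelian).
|G/H| = |G| / |H| = 25 / 25 = 1

|G/H| = 1


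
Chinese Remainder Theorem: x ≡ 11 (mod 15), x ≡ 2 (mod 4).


m₁ = 15, m₂ = 4, gcd = 1, so CRT applies. M = m₁·m₂ = 60
Let M₁ = M/m₁ = 4, M₂ = M/m₂ = 15
Find y₁ ≡ M₁⁻¹ (mod m₁): 4⁻¹ ≡ 4 (mod 15)
Find y₂ ≡ M₂⁻¹ (mod m₂): 15⁻¹ ≡ 3 (mod 4)
x = a₁·M₁·y₁ + a₂·M₂·y₂ = 11·4·4 + 2·15·3 = 266
Reduce mod 60: x ≡ 26
Check: 26 mod 15 = 11 ✓, 26 mod 4 = 2 ✓

x ≡ 26 (mod 60)


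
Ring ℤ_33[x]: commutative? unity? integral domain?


ℤ_33 has zero divisors (3·11 ≡ 0), and these lift to constant zero divisors in ℤ_33[x]; so not an integral domain
Commutative: Yes
Integral domain: No
Has unity: Yes

ℤ_33[x]: Commutative=Yes, Unity=Yes


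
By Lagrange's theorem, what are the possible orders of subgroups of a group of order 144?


Lagrange's theorem: |H| divides |G|
|G| = 144
Divisors of 144: 1, 2, 3, 4, 6, 8, 9, 12, 16, 18, 24, 36, 48, 72, 144

Possible subgroup orders: {1, 2, 3, 4, 6, 8, 9, 12, 16, 18, 24, 36, 48, 72, 144}


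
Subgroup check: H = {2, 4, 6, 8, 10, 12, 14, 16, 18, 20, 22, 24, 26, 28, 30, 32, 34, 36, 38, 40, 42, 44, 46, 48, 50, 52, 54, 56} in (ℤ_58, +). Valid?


Subgroup test for H = {2, 4, 6, 8, 10, 12, 14, 16, 18, 20, 22, 24, 26, 28, 30, 32, 34, 36, 38, 40, 42, 44, 46, 48, 50, 52, 54, 56} in (ℤ_58, +):
(1) 0 ∈ H? No
(2) Closure: for all a,b ∈ H, (a+b) mod 58 ∈ H? No  [counterexample: 2 + 56 = 0 ∉ H]
(3) Inverses: for all a ∈ H, -a mod 58 ∈ H? Yes

No, H is not a subgroup of ℤ_58


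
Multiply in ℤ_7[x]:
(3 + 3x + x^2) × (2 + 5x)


Expand and collect like terms; reduce coefficients mod 7:
x^0: 3·2 = 6 ≡ 6 (mod 7)
x^1: 3·5 + 3·2 = 21 ≡ 0 (mod 7)
x^2: 3·5 + 1·2 = 17 ≡ 3 (mod 7)
x^3: 1·5 = 5 ≡ 5 (mod 7)
Result: 6 + 3x^2 + 5x^3

f · g = 6 + 3x^2 + 5x^3


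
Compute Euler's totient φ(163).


Factor n: 163 = 163
φ(n) = n · ∏(1 - 1/p) over distinct primes p | n
φ(163) = 163 · (1 - 1/163) = 162

φ(163) = 162


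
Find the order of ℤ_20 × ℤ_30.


|A × B| = |A| · |B|
|ℤ_20 × ℤ_30| = 20 × 30 = 600

|ℤ_20 × ℤ_30| = 600


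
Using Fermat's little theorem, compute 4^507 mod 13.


Fermat's little theorem: if p is prime and gcd(a,p)=1, then a^(p-1) ≡ 1 (mod p)
p = 13 is prime, gcd(4,13) = 1
Reduce exponent: 507 mod 12 = 3
So 4^507 ≡ 4^3 (mod 13)
4^3 mod 13 = 12

4^507 ≡ 12 (mod 13)


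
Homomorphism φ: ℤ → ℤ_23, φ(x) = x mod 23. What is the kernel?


Kernel = preimage of identity
ker(φ) = {x ∈ ℤ : x ≡ 0 (mod 23)} = 23ℤ = {0, ±23, ±46, ...}

ker(φ) = 23ℤ


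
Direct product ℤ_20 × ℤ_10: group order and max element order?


|ℤ_20 × ℤ_10| = 20 × 10 = 200
Max element order = lcm(20,10) = 20
Cyclic? No (gcd=10)

|ℤ_20×ℤ_10| = 200, max element order = 20


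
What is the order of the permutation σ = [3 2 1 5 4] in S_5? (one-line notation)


Cycle decomposition: (1 3) (4 5)
Cycle lengths: 2, 2
Order = lcm(2, 2) = 2

ord(σ) = 2


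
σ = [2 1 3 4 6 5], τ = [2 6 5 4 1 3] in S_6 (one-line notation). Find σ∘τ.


σ∘τ: apply τ first, then σ
1 →τ 2 →σ 1
2 →τ 6 →σ 5
3 →τ 5 →σ 6
4 →τ 4 →σ 4
5 →τ 1 →σ 2
6 →τ 3 →σ 3

σ∘τ = [1 5 6 4 2 3]


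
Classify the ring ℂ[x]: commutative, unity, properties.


Polynomial ring over ℂ (an integral domain) is a commutative integral domain with unity 1
Commutative: Yes
Integral domain: Yes
Has unity: Yes

ℂ[x]: Commutative=Yes, Unity=Yes


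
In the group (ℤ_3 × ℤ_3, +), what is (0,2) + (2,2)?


Operation: componentwise addition mod (3, 3)
(0,2) + (2,2) = ((a₁+b₁) mod 3, (a₂+b₂) mod 3) with a = (0,2), b = (2,2)

(0,2) + (2,2) = (2,1)


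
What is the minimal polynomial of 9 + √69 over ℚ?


Let α = 9 + √69. Then α - 9 = √69, so (α - 9)² = 69, giving α² - 18α + 12 = 0. Degree 2 and α ∉ ℚ, so this is the minimal polynomial.

Minimal polynomial: x² - 18x + 12


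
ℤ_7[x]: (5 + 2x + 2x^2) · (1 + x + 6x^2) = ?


Expand and collect like terms; reduce coefficients mod 7:
x^0: 5·1 = 5 ≡ 5 (mod 7)
x^1: 5·1 + 2·1 = 7 ≡ 0 (mod 7)
x^2: 5·6 + 2·1 + 2·1 = 34 ≡ 6 (mod 7)
x^3: 2·6 + 2·1 = 14 ≡ 0 (mod 7)
x^4: 2·6 = 12 ≡ 5 (mod 7)
Result: 5 + 6x^2 + 5x^4

f · g = 5 + 6x^2 + 5x^4


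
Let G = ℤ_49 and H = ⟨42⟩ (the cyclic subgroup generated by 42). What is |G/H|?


|⟨42⟩| = n / gcd(42, 49) = 49 / 7 = 7
H is normal (ℤ_49 is abelian).
|G/H| = |G| / |H| = 49 / 7 = 7

|G/H| = 7


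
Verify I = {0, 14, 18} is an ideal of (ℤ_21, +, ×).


Check ideal conditions for I = {0, 14, 18} in ℤ_21:
(1) I is an additive subgroup? No
(2) For r ∈ ℤ_21 and a ∈ I: r·a ∈ I? No  [counterexample: r=2, a=14, r·a mod 21 = 7 ∉ I]

No, I is not an ideal of ℤ_21


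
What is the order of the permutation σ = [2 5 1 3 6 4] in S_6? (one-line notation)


Cycle decomposition: (1 2 5 6 4 3)
Cycle lengths: 6
Order = lcm(6) = 6

ord(σ) = 6


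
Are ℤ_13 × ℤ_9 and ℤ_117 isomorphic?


Comparing ℤ_13 × ℤ_9 and ℤ_117:
gcd(13,9) = 1, so ℤ_13 × ℤ_9 ≅ ℤ_117 (CRT)

Yes, ℤ_13 × ℤ_9 ≅ ℤ_117


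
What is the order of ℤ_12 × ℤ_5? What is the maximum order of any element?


|ℤ_12 × ℤ_5| = 12 × 5 = 60
Max element order = lcm(12,5) = 60
Cyclic? Yes (gcd=1)

|ℤ_12×ℤ_5| = 60, max element order = 60


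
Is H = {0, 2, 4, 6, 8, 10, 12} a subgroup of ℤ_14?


Subgroup test for H = {0, 2, 4, 6, 8, 10, 12} in (ℤ_14, +):
(1) 0 ∈ H? Yes
(2) Closure: for all a,b ∈ H, (a+b) mod 14 ∈ H? Yes
(3) Inverses: for all a ∈ H, -a mod 14 ∈ H? Yes

Yes, H is a subgroup of ℤ_14


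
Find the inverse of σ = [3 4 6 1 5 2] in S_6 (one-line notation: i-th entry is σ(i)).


To find σ⁻¹, swap domain and range:
σ(1) = 3 → σ⁻¹(3) = 1
σ(2) = 4 → σ⁻¹(4) = 2
σ(3) = 6 → σ⁻¹(6) = 3
σ(4) = 1 → σ⁻¹(1) = 4
σ(5) = 5 → σ⁻¹(5) = 5
σ(6) = 2 → σ⁻¹(2) = 6

σ⁻¹ = [4 6 1 2 5 3]


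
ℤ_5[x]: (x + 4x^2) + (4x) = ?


Add coefficients mod 5:
x^0: 0 + 0 = 0 (mod 5)
x^1: 1 + 4 = 0 (mod 5)
x^2: 4 + 0 = 4 (mod 5)
Result: 4x^2

f + g = 4x^2


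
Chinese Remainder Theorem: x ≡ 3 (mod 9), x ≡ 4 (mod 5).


m₁ = 9, m₂ = 5, gcd = 1, so CRT applies. M = m₁·m₂ = 45
Let M₁ = M/m₁ = 5, M₂ = M/m₂ = 9
Find y₁ ≡ M₁⁻¹ (mod m₁): 5⁻¹ ≡ 2 (mod 9)
Find y₂ ≡ M₂⁻¹ (mod m₂): 9⁻¹ ≡ 4 (mod 5)
x = a₁·M₁·y₁ + a₂·M₂·y₂ = 3·5·2 + 4·9·4 = 174
Reduce mod 45: x ≡ 39
Check: 39 mod 9 = 3 ✓, 39 mod 5 = 4 ✓

x ≡ 39 (mod 45)


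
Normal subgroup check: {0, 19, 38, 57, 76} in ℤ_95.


H = {0, 19, 38, 57, 76} in ℤ_95
ℤ_95 is abelian; every subgroup of an abelian group is normal

Yes, normal subgroup


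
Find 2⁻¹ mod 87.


Use the extended Euclidean algorithm to write 1 = 2·s + 87·t; then s mod 87 is the inverse.
Euclidean algorithm:
  2 = 0·87 + 2
  87 = 43·2 + 1
  2 = 2·1 + 0
gcd(2,87) = 1
Back-substitution gives: 2·(-43) + 87·(1) = 1
So 2⁻¹ ≡ -43 ≡ 44 (mod 87)
Check: 2 × 44 = 88 ≡ 1 (mod 87) ✓

2⁻¹ ≡ 44 (mod 87)


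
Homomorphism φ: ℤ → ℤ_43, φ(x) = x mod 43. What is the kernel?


Kernel = preimage of identity
ker(φ) = {x ∈ ℤ : x ≡ 0 (mod 43)} = 43ℤ = {0, ±43, ±86, ...}

ker(φ) = 43ℤ


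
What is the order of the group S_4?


|S_n| = n! (number of permutations of n symbols)
|S_4| = 4! = 24

|S_4| = 24


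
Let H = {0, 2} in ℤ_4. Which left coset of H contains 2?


2 + H = {2 + h (mod 4) : h ∈ H}
2+0=2, 2+2=0
2 + H = {0, 2} = 0 + H

2 + H = {0, 2}


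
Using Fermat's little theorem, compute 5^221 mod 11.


Fermat's little theorem: if p is prime and gcd(a,p)=1, then a^(p-1) ≡ 1 (mod p)
p = 11 is prime, gcd(5,11) = 1
Reduce exponent: 221 mod 10 = 1
So 5^221 ≡ 5^1 (mod 11)
5^1 mod 11 = 5

5^221 ≡ 5 (mod 11)


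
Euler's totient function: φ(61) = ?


Factor n: 61 = 61
φ(n) = n · ∏(1 - 1/p) over distinct primes p | n
φ(61) = 61 · (1 - 1/61) = 60

φ(61) = 60


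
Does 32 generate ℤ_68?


g generates ℤ_n iff gcd(g, n) = 1
gcd(32, 68) = 4
Since gcd = 4 ≠ 1, ⟨32⟩ has order 17 < 68, so 32 is not a generator.

No, 32 does not generate ℤ_68


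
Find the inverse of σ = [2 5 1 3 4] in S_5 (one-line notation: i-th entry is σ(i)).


To find σ⁻¹, swap domain and range:
σ(1) = 2 → σ⁻¹(2) = 1
σ(2) = 5 → σ⁻¹(5) = 2
σ(3) = 1 → σ⁻¹(1) = 3
σ(4) = 3 → σ⁻¹(3) = 4
σ(5) = 4 → σ⁻¹(4) = 5

σ⁻¹ = [3 1 4 5 2]


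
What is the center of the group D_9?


Z(G) = {g ∈ G | gx = xg for all x ∈ G}
For odd n, Z(D_n) = {e}: no nontrivial rotation commutes with all reflections

Z(D_9) = {e}


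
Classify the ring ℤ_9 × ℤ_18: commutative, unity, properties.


Direct product ring; commutative with unity (1,1); but (1,0)·(0,1) = (0,0) gives zero divisors, so not an integral domain
Commutative: Yes
Integral domain: No
Has unity: Yes

ℤ_9 × ℤ_18: Commutative=Yes, Unity=Yes


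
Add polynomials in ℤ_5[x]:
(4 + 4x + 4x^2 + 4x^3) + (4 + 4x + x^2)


Add coefficients mod 5:
x^0: 4 + 4 = 3 (mod 5)
x^1: 4 + 4 = 3 (mod 5)
x^2: 4 + 1 = 0 (mod 5)
x^3: 4 + 0 = 4 (mod 5)
Result: 3 + 3x + 4x^3

f + g = 3 + 3x + 4x^3


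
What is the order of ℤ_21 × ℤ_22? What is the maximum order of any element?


|ℤ_21 × ℤ_22| = 21 × 22 = 462
Max element order = lcm(21,22) = 462
Cyclic? Yes (gcd=1)

|ℤ_21×ℤ_22| = 462, max element order = 462


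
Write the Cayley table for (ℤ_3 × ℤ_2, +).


Elements: {(0,0), (0,1), (1,0), (1,1), (2,0), (2,1)}
Operation: componentwise addition mod (3, 2)
Entry (a, b) = ((a₁+b₁) mod 3, (a₂+b₂) mod 2)

Cayley table:
      | (0,0) | (0,1) | (1,0) | (1,1) | (2,0) | (2,1)
(0,0) | (0,0) | (0,1) | (1,0) | (1,1) | (2,0) | (2,1)
(0,1) | (0,1) | (0,0) | (1,1) | (1,0) | (2,1) | (2,0)
(1,0) | (1,0) | (1,1) | (2,0) | (2,1) | (0,0) | (0,1)
(1,1) | (1,1) | (1,0) | (2,1) | (2,0) | (0,1) | (0,0)
(2,0) | (2,0) | (2,1) | (0,0) | (0,1) | (1,0) | (1,1)
(2,1) | (2,1) | (2,0) | (0,1) | (0,0) | (1,1) | (1,0)


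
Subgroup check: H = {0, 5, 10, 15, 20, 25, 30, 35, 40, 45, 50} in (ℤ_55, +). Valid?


Subgroup test for H = {0, 5, 10, 15, 20, 25, 30, 35, 40, 45, 50} in (ℤ_55, +):
(1) 0 ∈ H? Yes
(2) Closure: for all a,b ∈ H, (a+b) mod 55 ∈ H? Yes
(3) Inverses: for all a ∈ H, -a mod 55 ∈ H? Yes

Yes, H is a subgroup of ℤ_55


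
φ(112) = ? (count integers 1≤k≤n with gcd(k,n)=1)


Factor n: 112 = 2^4 × 7
φ(n) = n · ∏(1 - 1/p) over distinct primes p | n
φ(112) = 112 · (1 - 1/2) · (1 - 1/7) = 48

φ(112) = 48


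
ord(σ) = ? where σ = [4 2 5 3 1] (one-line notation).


Cycle decomposition: (1 4 3 5)
Cycle lengths: 4
Order = lcm(4) = 4

ord(σ) = 4


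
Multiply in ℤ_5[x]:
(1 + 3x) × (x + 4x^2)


Expand and collect like terms; reduce coefficients mod 5:
x^0: 1·0 = 0 ≡ 0 (mod 5)
x^1: 1·1 + 3·0 = 1 ≡ 1 (mod 5)
x^2: 1·4 + 3·1 = 7 ≡ 2 (mod 5)
x^3: 3·4 = 12 ≡ 2 (mod 5)
Result: x + 2x^2 + 2x^3

f · g = x + 2x^2 + 2x^3
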